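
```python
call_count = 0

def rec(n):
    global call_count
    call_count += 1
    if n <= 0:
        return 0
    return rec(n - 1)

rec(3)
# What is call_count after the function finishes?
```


rec(3) calls rec(2) calls ... calls rec(0)
Total calls: 3 + 1 (for base case) = 4


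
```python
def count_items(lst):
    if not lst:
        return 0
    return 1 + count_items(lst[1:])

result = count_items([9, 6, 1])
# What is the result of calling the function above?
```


count_items([9, 6, 1])
= 1 + count_items([6, 1])
= 1 + 1 + count_items([1])
= 1 + 1 + 1 + count_items([])
= 1 + 1 + 1 + 0
= 3


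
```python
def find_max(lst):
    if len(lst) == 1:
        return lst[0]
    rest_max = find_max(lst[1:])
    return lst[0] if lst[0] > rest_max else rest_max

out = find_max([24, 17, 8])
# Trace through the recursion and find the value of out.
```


find_max([24, 17, 8])
= compare 24 with find_max([17, 8])
= compare 17 with find_max([8])
Base: find_max([8]) = 8
compare 17 with 8: max = 17
compare 24 with 17: max = 24
= 24


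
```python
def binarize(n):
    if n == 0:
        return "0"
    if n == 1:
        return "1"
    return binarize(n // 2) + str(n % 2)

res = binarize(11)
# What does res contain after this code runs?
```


binarize(11)
= binarize(5) + "1"
= binarize(2) + "1" + "1"
= binarize(1) + "0" + "1" + "1"
= "1" + "0" + "1" + "1"
= "1011"


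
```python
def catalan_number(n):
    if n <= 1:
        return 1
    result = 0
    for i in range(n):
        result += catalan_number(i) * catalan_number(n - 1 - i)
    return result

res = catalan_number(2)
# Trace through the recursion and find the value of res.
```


catalan_number(2)
= sum of catalan_number(i) * catalan_number(2-1-i) for i in 0..1
  catalan_number(0)*catalan_number(1) = 1*1 = 1
  catalan_number(1)*catalan_number(0) = 1*1 = 1
= 1 + 1
= 2


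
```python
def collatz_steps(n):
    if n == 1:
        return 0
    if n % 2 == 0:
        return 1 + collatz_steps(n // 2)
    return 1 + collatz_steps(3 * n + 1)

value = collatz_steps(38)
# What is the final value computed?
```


collatz_steps(38)
38 is even -> collatz_steps(19)
19 is odd -> 3*19+1 = 58 -> collatz_steps(58)
58 is even -> collatz_steps(29)
29 is odd -> 3*29+1 = 88 -> collatz_steps(88)
88 is even -> collatz_steps(44)
44 is even -> collatz_steps(22)
22 is even -> collatz_steps(11)
11 is odd -> 3*11+1 = 34 -> collatz_steps(34)
34 is even -> collatz_steps(17)
17 is odd -> 3*17+1 = 52 -> collatz_steps(52)
52 is even -> collatz_steps(26)
26 is even -> collatz_steps(13)
13 is odd -> 3*13+1 = 40 -> collatz_steps(40)
40 is even -> collatz_steps(20)
20 is even -> collatz_steps(10)
10 is even -> collatz_steps(5)
5 is odd -> 3*5+1 = 16 -> collatz_steps(16)
16 is even -> collatz_steps(8)
8 is even -> collatz_steps(4)
4 is even -> collatz_steps(2)
2 is even -> collatz_steps(1)
Reached 1 after 21 steps
= 21


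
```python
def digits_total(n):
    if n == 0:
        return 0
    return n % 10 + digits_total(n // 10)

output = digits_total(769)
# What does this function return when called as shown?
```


digits_total(769)
= 9 + digits_total(76)
= 9 + 6 + digits_total(7)
= 9 + 6 + 7 + digits_total(0)
= 9 + 6 + 7 + 0
= 22


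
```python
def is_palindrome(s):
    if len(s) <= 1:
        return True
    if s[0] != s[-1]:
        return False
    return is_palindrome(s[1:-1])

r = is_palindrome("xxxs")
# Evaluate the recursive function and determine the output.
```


is_palindrome("xxxs")
"xxxs": s[0]='x' != s[-1]='s' -> False
= False


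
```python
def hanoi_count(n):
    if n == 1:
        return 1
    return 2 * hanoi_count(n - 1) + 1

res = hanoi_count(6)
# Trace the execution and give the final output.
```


hanoi_count(6)
= 2 * hanoi_count(5) + 1
= 2 * (2 * hanoi_count(4) + 1) + 1
= 2 * (2 * (2 * hanoi_count(3) + 1) + 1) + 1
= 2 * (2 * (2 * (2 * hanoi_count(2) + 1) + 1) + 1) + 1
= 2 * (2 * (2 * (2 * (2 * hanoi_count(1) + 1) + 1) + 1) + 1) + 1
Now compute bottom-up:
hanoi_count(1) = 1
hanoi_count(2) = 2 * 1 + 1 = 3
hanoi_count(3) = 2 * 3 + 1 = 7
hanoi_count(4) = 2 * 7 + 1 = 15
hanoi_count(5) = 2 * 15 + 1 = 31
hanoi_count(6) = 2 * 31 + 1 = 63
= 63


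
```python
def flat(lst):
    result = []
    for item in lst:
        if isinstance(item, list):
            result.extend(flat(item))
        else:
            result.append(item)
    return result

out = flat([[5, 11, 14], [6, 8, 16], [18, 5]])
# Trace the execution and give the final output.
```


flat([[5, 11, 14], [6, 8, 16], [18, 5]])
Processing each element:
  [5, 11, 14] is a list -> flat recursively -> [5, 11, 14]
  [6, 8, 16] is a list -> flat recursively -> [6, 8, 16]
  [18, 5] is a list -> flat recursively -> [18, 5]
= [5, 11, 14, 6, 8, 16, 18, 5]


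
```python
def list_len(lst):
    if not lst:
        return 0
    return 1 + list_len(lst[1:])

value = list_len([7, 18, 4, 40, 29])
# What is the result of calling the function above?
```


list_len([7, 18, 4, 40, 29])
= 1 + list_len([18, 4, 40, 29])
= 1 + 1 + list_len([4, 40, 29])
= 1 + 1 + 1 + list_len([40, 29])
= 1 + 1 + 1 + 1 + list_len([29])
= 1 + 1 + 1 + 1 + 1 + list_len([])
= 1 + 1 + 1 + 1 + 1 + 0
= 5


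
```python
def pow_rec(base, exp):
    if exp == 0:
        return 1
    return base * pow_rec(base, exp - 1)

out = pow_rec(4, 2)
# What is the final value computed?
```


pow_rec(4, 2)
= 4 * pow_rec(4, 1)
= 4 * 4 * pow_rec(4, 0)
= 4 * 4 * 1
= 16


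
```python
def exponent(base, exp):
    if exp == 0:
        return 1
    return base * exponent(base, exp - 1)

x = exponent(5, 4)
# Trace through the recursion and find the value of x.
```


exponent(5, 4)
= 5 * exponent(5, 3)
= 5 * 5 * exponent(5, 2)
= 5 * 5 * 5 * exponent(5, 1)
= 5 * 5 * 5 * 5 * exponent(5, 0)
= 5 * 5 * 5 * 5 * 1
= 625


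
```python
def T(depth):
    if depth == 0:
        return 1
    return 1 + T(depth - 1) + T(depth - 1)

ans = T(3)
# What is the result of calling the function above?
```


T(3)
= 1 + T(2) + T(2)
= 1 + 2 * T(2)
T(k) = 2^(k+1) - 1
T(0) = 1
T(1) = 3
T(2) = 7
T(3) = 15
T(3) = 2^4 - 1 = 15


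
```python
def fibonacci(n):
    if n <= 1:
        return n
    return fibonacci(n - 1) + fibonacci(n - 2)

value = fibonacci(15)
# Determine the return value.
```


fibonacci(15)
= fibonacci(14) + fibonacci(13)
= (fibonacci(13) + fibonacci(12)) + fibonacci(13)
Computing bottom-up: fibonacci(0)=0, fibonacci(1)=1, fibonacci(2)=1, fibonacci(3)=2, fibonacci(4)=3, fibonacci(5)=5, fibonacci(6)=8, fibonacci(7)=13, fibonacci(8)=21, fibonacci(9)=34, fibonacci(10)=55, fibonacci(11)=89, fibonacci(12)=144, fibonacci(13)=233, fibonacci(14)=377, fibonacci(15)=610
= 610


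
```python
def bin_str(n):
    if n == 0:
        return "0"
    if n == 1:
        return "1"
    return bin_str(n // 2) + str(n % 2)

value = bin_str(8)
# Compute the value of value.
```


bin_str(8)
= bin_str(4) + "0"
= bin_str(2) + "0" + "0"
= bin_str(1) + "0" + "0" + "0"
= "1" + "0" + "0" + "0"
= "1000"


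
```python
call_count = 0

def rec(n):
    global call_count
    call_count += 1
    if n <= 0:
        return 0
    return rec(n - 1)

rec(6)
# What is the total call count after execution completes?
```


rec(6) calls rec(5) calls ... calls rec(0)
Total calls: 6 + 1 (for base case) = 7


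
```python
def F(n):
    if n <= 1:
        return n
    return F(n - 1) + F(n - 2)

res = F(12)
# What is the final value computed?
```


F(12)
= F(11) + F(10)
= (F(10) + F(9)) + F(10)
Computing bottom-up: F(0)=0, F(1)=1, F(2)=1, F(3)=2, F(4)=3, F(5)=5, F(6)=8, F(7)=13, F(8)=21, F(9)=34, F(10)=55, F(11)=89, F(12)=144
= 144


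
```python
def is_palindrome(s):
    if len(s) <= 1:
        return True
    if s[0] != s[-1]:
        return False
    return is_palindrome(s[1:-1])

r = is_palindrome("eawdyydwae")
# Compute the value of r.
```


is_palindrome("eawdyydwae")
"eawdyydwae": s[0]='e' == s[-1]='e' -> is_palindrome("awdyydwa")
"awdyydwa": s[0]='a' == s[-1]='a' -> is_palindrome("wdyydw")
"wdyydw": s[0]='w' == s[-1]='w' -> is_palindrome("dyyd")
"dyyd": s[0]='d' == s[-1]='d' -> is_palindrome("yy")
"yy": s[0]='y' == s[-1]='y' -> is_palindrome("")
"": len <= 1 -> True
= True


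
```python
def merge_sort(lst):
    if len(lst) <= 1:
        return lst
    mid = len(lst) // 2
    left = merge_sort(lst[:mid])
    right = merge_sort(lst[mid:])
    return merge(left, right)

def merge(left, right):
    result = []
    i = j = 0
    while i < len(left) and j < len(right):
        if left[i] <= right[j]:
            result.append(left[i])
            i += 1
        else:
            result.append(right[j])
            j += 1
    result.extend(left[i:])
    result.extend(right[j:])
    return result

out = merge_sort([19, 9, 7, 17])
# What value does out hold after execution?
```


merge_sort([19, 9, 7, 17])
Split into [19, 9] and [7, 17]
Left sorted: [9, 19]
Right sorted: [7, 17]
Merge [9, 19] and [7, 17]
= [7, 9, 17, 19]


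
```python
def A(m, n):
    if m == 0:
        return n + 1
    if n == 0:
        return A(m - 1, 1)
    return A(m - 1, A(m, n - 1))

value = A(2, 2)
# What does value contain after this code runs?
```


A(2, 2)
= A(1, A(2, 1))
First compute A(2, 1) = 5
= A(1, 5)
= 7


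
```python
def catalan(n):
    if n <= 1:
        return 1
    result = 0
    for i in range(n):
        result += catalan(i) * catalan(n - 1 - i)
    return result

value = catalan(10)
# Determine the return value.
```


catalan(10)
= sum of catalan(i) * catalan(10-1-i) for i in 0..9
First compute sub-values bottom-up:
  catalan(0) = 1, catalan(1) = 1
  catalan(2) = 1*1 + 1*1 = 2
  catalan(3) = 1*2 + 1*1 + 2*1 = 5
  catalan(4) = 1*5 + 1*2 + 2*1 + 5*1 = 14
  catalan(5) = 1*14 + 1*5 + 2*2 + 5*1 + 14*1 = 42
  catalan(6) = 1*42 + 1*14 + 2*5 + 5*2 + 14*1 + 42*1 = 132
  catalan(7) = 1*132 + 1*42 + 2*14 + 5*5 + 14*2 + 42*1 + 132*1 = 429
  catalan(8) = 1*429 + 1*132 + 2*42 + 5*14 + 14*5 + 42*2 + 132*1 + 429*1 = 1430
  catalan(9) = 1*1430 + 1*429 + 2*132 + 5*42 + 14*14 + 42*5 + 132*2 + 429*1 + 1430*1 = 4862
Now catalan(10):
  catalan(0)*catalan(9) = 1*4862 = 4862
  catalan(1)*catalan(8) = 1*1430 = 1430
  catalan(2)*catalan(7) = 2*429 = 858
  catalan(3)*catalan(6) = 5*132 = 660
  catalan(4)*catalan(5) = 14*42 = 588
  catalan(5)*catalan(4) = 42*14 = 588
  catalan(6)*catalan(3) = 132*5 = 660
  catalan(7)*catalan(2) = 429*2 = 858
  catalan(8)*catalan(1) = 1430*1 = 1430
  catalan(9)*catalan(0) = 4862*1 = 4862
= 4862 + 1430 + 858 + 660 + 588 + 588 + 660 + 858 + 1430 + 4862
= 16796


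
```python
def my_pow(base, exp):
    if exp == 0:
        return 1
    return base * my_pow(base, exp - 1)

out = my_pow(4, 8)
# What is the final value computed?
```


my_pow(4, 8)
= 4 * my_pow(4, 7)
= 4 * 4 * my_pow(4, 6)
= 4 * 4 * 4 * my_pow(4, 5)
= 4 * 4 * 4 * 4 * my_pow(4, 4)
= 4 * 4 * 4 * 4 * 4 * my_pow(4, 3)
= 4 * 4 * 4 * 4 * 4 * 4 * my_pow(4, 2)
= 4 * 4 * 4 * 4 * 4 * 4 * 4 * my_pow(4, 1)
= 4 * 4 * 4 * 4 * 4 * 4 * 4 * 4 * my_pow(4, 0)
= 4 * 4 * 4 * 4 * 4 * 4 * 4 * 4 * 1
= 65536


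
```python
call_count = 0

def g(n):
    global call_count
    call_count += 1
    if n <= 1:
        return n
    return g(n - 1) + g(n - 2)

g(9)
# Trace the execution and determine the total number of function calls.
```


g(9) calls g(8) and g(7); each non-base call branches into two more.
Let C(k) = total number of calls made by g(k), including the call to g(k) itself.
Base cases: C(0) = 1, C(1) = 1
Recurrence: C(k) = 1 + C(k-1) + C(k-2)
  C(2) = 1 + C(1) + C(0) = 1 + 1 + 1 = 3
  C(3) = 1 + C(2) + C(1) = 1 + 3 + 1 = 5
  C(4) = 1 + C(3) + C(2) = 1 + 5 + 3 = 9
  C(5) = 1 + C(4) + C(3) = 1 + 9 + 5 = 15
  C(6) = 1 + C(5) + C(4) = 1 + 15 + 9 = 25
  C(7) = 1 + C(6) + C(5) = 1 + 25 + 15 = 41
  C(8) = 1 + C(7) + C(6) = 1 + 41 + 25 = 67
  C(9) = 1 + C(8) + C(7) = 1 + 67 + 41 = 109
Total calls = C(9) = 109


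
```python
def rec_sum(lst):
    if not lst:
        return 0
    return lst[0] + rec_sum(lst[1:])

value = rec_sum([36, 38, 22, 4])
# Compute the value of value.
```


rec_sum([36, 38, 22, 4])
= 36 + rec_sum([38, 22, 4])
= 36 + 38 + rec_sum([22, 4])
= 36 + 38 + 22 + rec_sum([4])
= 36 + 38 + 22 + 4 + rec_sum([])
= 36 + 38 + 22 + 4 + 0
= 100


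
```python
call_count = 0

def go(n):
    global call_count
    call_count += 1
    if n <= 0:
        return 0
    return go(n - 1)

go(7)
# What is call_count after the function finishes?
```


go(7) calls go(6) calls ... calls go(0)
Total calls: 7 + 1 (for base case) = 8


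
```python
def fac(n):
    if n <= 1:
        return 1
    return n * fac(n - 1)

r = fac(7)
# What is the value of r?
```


fac(7)
= 7 * fac(6)
= 7 * 6 * fac(5)
= 7 * 6 * 5 * fac(4)
= 7 * 6 * 5 * 4 * fac(3)
= 7 * 6 * 5 * 4 * 3 * fac(2)
= 7 * 6 * 5 * 4 * 3 * 2 * fac(1)
= 7 * 6 * 5 * 4 * 3 * 2 * 1
= 5040


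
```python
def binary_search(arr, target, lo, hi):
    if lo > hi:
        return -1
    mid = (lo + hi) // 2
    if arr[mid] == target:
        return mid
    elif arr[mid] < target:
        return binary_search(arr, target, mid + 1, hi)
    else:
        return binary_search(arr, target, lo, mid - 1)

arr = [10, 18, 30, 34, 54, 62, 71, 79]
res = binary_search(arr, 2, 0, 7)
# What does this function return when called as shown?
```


binary_search(arr, 2, 0, 7)
lo=0, hi=7, mid=3, arr[mid]=34
34 > 2, search left half
lo=0, hi=2, mid=1, arr[mid]=18
18 > 2, search left half
lo=0, hi=0, mid=0, arr[mid]=10
10 > 2, search left half
lo > hi, target not found, return -1
= -1


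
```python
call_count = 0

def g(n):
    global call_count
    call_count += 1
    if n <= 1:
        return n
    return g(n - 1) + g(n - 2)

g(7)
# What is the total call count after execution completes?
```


g(7) calls g(6) and g(5); each non-base call branches into two more.
Let C(k) = total number of calls made by g(k), including the call to g(k) itself.
Base cases: C(0) = 1, C(1) = 1
Recurrence: C(k) = 1 + C(k-1) + C(k-2)
  C(2) = 1 + C(1) + C(0) = 1 + 1 + 1 = 3
  C(3) = 1 + C(2) + C(1) = 1 + 3 + 1 = 5
  C(4) = 1 + C(3) + C(2) = 1 + 5 + 3 = 9
  C(5) = 1 + C(4) + C(3) = 1 + 9 + 5 = 15
  C(6) = 1 + C(5) + C(4) = 1 + 15 + 9 = 25
  C(7) = 1 + C(6) + C(5) = 1 + 25 + 15 = 41
Total calls = C(7) = 41


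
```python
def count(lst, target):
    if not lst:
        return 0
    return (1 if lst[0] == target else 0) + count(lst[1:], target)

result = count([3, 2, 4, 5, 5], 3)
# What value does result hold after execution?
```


count([3, 2, 4, 5, 5], 3)
lst[0]=3 == 3: 1 + count([2, 4, 5, 5], 3)
lst[0]=2 != 3: 0 + count([4, 5, 5], 3)
lst[0]=4 != 3: 0 + count([5, 5], 3)
lst[0]=5 != 3: 0 + count([5], 3)
lst[0]=5 != 3: 0 + count([], 3)
= 1


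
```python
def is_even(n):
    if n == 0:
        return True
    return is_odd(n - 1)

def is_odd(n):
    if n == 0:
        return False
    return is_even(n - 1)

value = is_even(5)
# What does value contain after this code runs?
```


is_even(5)
= is_odd(4)
= is_even(3)
= is_odd(2)
= is_even(1)
= is_odd(0)
n == 0: return False
= False


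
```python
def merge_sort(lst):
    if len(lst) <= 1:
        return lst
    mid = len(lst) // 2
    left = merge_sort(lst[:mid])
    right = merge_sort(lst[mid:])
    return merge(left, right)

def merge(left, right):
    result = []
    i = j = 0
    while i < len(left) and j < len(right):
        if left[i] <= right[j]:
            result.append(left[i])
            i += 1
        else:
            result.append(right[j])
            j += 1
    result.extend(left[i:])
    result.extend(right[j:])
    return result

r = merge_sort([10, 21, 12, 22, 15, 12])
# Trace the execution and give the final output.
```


merge_sort([10, 21, 12, 22, 15, 12])
Split into [10, 21, 12] and [22, 15, 12]
Left sorted: [10, 12, 21]
Right sorted: [12, 15, 22]
Merge [10, 12, 21] and [12, 15, 22]
= [10, 12, 12, 15, 21, 22]


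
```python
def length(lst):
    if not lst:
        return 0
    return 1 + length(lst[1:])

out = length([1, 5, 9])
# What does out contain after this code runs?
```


length([1, 5, 9])
= 1 + length([5, 9])
= 1 + 1 + length([9])
= 1 + 1 + 1 + length([])
= 1 + 1 + 1 + 0
= 3


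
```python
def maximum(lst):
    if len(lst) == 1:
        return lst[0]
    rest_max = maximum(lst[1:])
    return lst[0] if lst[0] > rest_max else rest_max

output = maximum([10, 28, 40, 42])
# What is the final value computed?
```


maximum([10, 28, 40, 42])
= compare 10 with maximum([28, 40, 42])
= compare 28 with maximum([40, 42])
= compare 40 with maximum([42])
Base: maximum([42]) = 42
compare 40 with 42: max = 42
compare 28 with 42: max = 42
compare 10 with 42: max = 42
= 42


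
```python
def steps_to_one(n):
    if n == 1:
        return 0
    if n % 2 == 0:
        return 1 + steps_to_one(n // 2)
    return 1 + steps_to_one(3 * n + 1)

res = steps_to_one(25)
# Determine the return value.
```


steps_to_one(25)
25 is odd -> 3*25+1 = 76 -> steps_to_one(76)
76 is even -> steps_to_one(38)
38 is even -> steps_to_one(19)
19 is odd -> 3*19+1 = 58 -> steps_to_one(58)
58 is even -> steps_to_one(29)
29 is odd -> 3*29+1 = 88 -> steps_to_one(88)
88 is even -> steps_to_one(44)
44 is even -> steps_to_one(22)
22 is even -> steps_to_one(11)
11 is odd -> 3*11+1 = 34 -> steps_to_one(34)
34 is even -> steps_to_one(17)
17 is odd -> 3*17+1 = 52 -> steps_to_one(52)
52 is even -> steps_to_one(26)
26 is even -> steps_to_one(13)
13 is odd -> 3*13+1 = 40 -> steps_to_one(40)
40 is even -> steps_to_one(20)
20 is even -> steps_to_one(10)
10 is even -> steps_to_one(5)
5 is odd -> 3*5+1 = 16 -> steps_to_one(16)
16 is even -> steps_to_one(8)
8 is even -> steps_to_one(4)
4 is even -> steps_to_one(2)
2 is even -> steps_to_one(1)
Reached 1 after 23 steps
= 23


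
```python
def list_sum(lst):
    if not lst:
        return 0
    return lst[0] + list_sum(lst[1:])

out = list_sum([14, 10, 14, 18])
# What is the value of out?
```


list_sum([14, 10, 14, 18])
= 14 + list_sum([10, 14, 18])
= 14 + 10 + list_sum([14, 18])
= 14 + 10 + 14 + list_sum([18])
= 14 + 10 + 14 + 18 + list_sum([])
= 14 + 10 + 14 + 18 + 0
= 56


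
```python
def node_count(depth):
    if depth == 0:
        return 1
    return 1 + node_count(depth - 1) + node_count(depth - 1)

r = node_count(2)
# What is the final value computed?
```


node_count(2)
= 1 + node_count(1) + node_count(1)
= 1 + 2 * node_count(1)
node_count(k) = 2^(k+1) - 1
node_count(0) = 1
node_count(1) = 3
node_count(2) = 7
node_count(2) = 2^3 - 1 = 7


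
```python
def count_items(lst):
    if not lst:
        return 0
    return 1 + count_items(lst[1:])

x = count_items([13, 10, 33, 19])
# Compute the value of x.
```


count_items([13, 10, 33, 19])
= 1 + count_items([10, 33, 19])
= 1 + 1 + count_items([33, 19])
= 1 + 1 + 1 + count_items([19])
= 1 + 1 + 1 + 1 + count_items([])
= 1 + 1 + 1 + 1 + 0
= 4


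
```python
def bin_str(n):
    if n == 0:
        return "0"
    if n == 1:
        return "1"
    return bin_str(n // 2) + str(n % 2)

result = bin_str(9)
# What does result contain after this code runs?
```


bin_str(9)
= bin_str(4) + "1"
= bin_str(2) + "0" + "1"
= bin_str(1) + "0" + "0" + "1"
= "1" + "0" + "0" + "1"
= "1001"


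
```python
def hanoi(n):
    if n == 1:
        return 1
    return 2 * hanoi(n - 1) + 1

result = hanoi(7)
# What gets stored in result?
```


hanoi(7)
= 2 * hanoi(6) + 1
= 2 * (2 * hanoi(5) + 1) + 1
= 2 * (2 * (2 * hanoi(4) + 1) + 1) + 1
= 2 * (2 * (2 * (2 * hanoi(3) + 1) + 1) + 1) + 1
= 2 * (2 * (2 * (2 * (2 * hanoi(2) + 1) + 1) + 1) + 1) + 1
= 2 * (2 * (2 * (2 * (2 * (2 * hanoi(1) + 1) + 1) + 1) + 1) + 1) + 1
Now compute bottom-up:
hanoi(1) = 1
hanoi(2) = 2 * 1 + 1 = 3
hanoi(3) = 2 * 3 + 1 = 7
hanoi(4) = 2 * 7 + 1 = 15
hanoi(5) = 2 * 15 + 1 = 31
hanoi(6) = 2 * 31 + 1 = 63
hanoi(7) = 2 * 63 + 1 = 127
= 127


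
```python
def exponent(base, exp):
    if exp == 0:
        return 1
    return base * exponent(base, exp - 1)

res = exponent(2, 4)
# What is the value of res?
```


exponent(2, 4)
= 2 * exponent(2, 3)
= 2 * 2 * exponent(2, 2)
= 2 * 2 * 2 * exponent(2, 1)
= 2 * 2 * 2 * 2 * exponent(2, 0)
= 2 * 2 * 2 * 2 * 1
= 16


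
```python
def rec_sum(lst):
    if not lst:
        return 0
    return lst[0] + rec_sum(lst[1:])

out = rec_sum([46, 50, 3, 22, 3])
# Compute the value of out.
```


rec_sum([46, 50, 3, 22, 3])
= 46 + rec_sum([50, 3, 22, 3])
= 46 + 50 + rec_sum([3, 22, 3])
= 46 + 50 + 3 + rec_sum([22, 3])
= 46 + 50 + 3 + 22 + rec_sum([3])
= 46 + 50 + 3 + 22 + 3 + rec_sum([])
= 46 + 50 + 3 + 22 + 3 + 0
= 124


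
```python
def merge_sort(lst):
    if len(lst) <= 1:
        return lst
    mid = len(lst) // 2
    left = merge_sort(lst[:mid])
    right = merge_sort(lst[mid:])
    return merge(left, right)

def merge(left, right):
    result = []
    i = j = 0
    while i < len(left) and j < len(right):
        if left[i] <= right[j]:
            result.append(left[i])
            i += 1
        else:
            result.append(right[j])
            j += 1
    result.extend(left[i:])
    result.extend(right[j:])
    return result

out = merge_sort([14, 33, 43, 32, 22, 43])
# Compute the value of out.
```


merge_sort([14, 33, 43, 32, 22, 43])
Split into [14, 33, 43] and [32, 22, 43]
Left sorted: [14, 33, 43]
Right sorted: [22, 32, 43]
Merge [14, 33, 43] and [22, 32, 43]
= [14, 22, 32, 33, 43, 43]


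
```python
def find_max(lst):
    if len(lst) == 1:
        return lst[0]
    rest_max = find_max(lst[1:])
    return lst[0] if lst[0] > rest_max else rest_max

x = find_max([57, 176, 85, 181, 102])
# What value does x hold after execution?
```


find_max([57, 176, 85, 181, 102])
= compare 57 with find_max([176, 85, 181, 102])
= compare 176 with find_max([85, 181, 102])
= compare 85 with find_max([181, 102])
= compare 181 with find_max([102])
Base: find_max([102]) = 102
compare 181 with 102: max = 181
compare 85 with 181: max = 181
compare 176 with 181: max = 181
compare 57 with 181: max = 181
= 181


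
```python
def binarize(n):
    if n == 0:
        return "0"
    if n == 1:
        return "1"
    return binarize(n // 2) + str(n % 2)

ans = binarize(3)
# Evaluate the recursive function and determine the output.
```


binarize(3)
= binarize(1) + "1"
= "1" + "1"
= "11"


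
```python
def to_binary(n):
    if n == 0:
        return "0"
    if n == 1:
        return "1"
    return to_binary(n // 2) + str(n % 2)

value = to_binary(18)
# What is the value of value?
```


to_binary(18)
= to_binary(9) + "0"
= to_binary(4) + "1" + "0"
= to_binary(2) + "0" + "1" + "0"
= to_binary(1) + "0" + "0" + "1" + "0"
= "1" + "0" + "0" + "1" + "0"
= "10010"


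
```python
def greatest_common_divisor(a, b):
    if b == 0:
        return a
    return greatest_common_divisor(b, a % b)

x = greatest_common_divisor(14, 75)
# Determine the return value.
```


greatest_common_divisor(14, 75)
= greatest_common_divisor(75, 14 % 75) = greatest_common_divisor(75, 14)
= greatest_common_divisor(14, 75 % 14) = greatest_common_divisor(14, 5)
= greatest_common_divisor(5, 14 % 5) = greatest_common_divisor(5, 4)
= greatest_common_divisor(4, 5 % 4) = greatest_common_divisor(4, 1)
= greatest_common_divisor(1, 4 % 1) = greatest_common_divisor(1, 0)
b == 0, return a = 1


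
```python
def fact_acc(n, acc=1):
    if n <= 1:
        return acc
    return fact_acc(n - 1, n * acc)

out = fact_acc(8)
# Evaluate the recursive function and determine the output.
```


fact_acc(8, 1)
= fact_acc(7, 8 * 1) = fact_acc(7, 8)
= fact_acc(6, 7 * 8) = fact_acc(6, 56)
= fact_acc(5, 6 * 56) = fact_acc(5, 336)
= fact_acc(4, 5 * 336) = fact_acc(4, 1680)
= fact_acc(3, 4 * 1680) = fact_acc(3, 6720)
= fact_acc(2, 3 * 6720) = fact_acc(2, 20160)
= fact_acc(1, 2 * 20160) = fact_acc(1, 40320)
n <= 1, return acc = 40320


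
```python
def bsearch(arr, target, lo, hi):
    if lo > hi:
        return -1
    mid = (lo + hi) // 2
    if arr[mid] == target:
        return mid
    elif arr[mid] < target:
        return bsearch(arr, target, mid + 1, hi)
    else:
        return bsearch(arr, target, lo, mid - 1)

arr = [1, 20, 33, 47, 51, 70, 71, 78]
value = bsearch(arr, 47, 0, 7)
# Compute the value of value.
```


bsearch(arr, 47, 0, 7)
lo=0, hi=7, mid=3, arr[mid]=47
arr[3] == 47, found at index 3
= 3


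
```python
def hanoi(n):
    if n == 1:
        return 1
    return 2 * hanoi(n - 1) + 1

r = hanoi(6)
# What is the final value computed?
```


hanoi(6)
= 2 * hanoi(5) + 1
= 2 * (2 * hanoi(4) + 1) + 1
= 2 * (2 * (2 * hanoi(3) + 1) + 1) + 1
= 2 * (2 * (2 * (2 * hanoi(2) + 1) + 1) + 1) + 1
= 2 * (2 * (2 * (2 * (2 * hanoi(1) + 1) + 1) + 1) + 1) + 1
Now compute bottom-up:
hanoi(1) = 1
hanoi(2) = 2 * 1 + 1 = 3
hanoi(3) = 2 * 3 + 1 = 7
hanoi(4) = 2 * 7 + 1 = 15
hanoi(5) = 2 * 15 + 1 = 31
hanoi(6) = 2 * 31 + 1 = 63
= 63


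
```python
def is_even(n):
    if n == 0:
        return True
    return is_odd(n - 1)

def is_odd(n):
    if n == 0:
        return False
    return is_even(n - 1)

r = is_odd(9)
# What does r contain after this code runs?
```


is_odd(9)
= is_even(8)
= is_odd(7)
= is_even(6)
= is_odd(5)
= is_even(4)
= is_odd(3)
= is_even(2)
= is_odd(1)
= is_even(0)
n == 0: return True
= True


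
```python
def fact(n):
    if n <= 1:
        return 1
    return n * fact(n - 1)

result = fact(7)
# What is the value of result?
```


fact(7)
= 7 * fact(6)
= 7 * 6 * fact(5)
= 7 * 6 * 5 * fact(4)
= 7 * 6 * 5 * 4 * fact(3)
= 7 * 6 * 5 * 4 * 3 * fact(2)
= 7 * 6 * 5 * 4 * 3 * 2 * fact(1)
= 7 * 6 * 5 * 4 * 3 * 2 * 1
= 5040


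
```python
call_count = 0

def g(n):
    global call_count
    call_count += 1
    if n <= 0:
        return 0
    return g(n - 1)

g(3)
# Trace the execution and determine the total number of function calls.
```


g(3) calls g(2) calls ... calls g(0)
Total calls: 3 + 1 (for base case) = 4


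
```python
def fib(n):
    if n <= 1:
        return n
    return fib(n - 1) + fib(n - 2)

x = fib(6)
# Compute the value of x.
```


fib(6)
= fib(5) + fib(4)
= (fib(4) + fib(3)) + fib(4)
Computing bottom-up: fib(0)=0, fib(1)=1, fib(2)=1, fib(3)=2, fib(4)=3, fib(5)=5, fib(6)=8
= 8


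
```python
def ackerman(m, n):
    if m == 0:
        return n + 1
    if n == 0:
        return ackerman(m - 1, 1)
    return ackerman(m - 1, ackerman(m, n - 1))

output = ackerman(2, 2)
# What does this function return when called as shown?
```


ackerman(2, 2)
= ackerman(1, ackerman(2, 1))
First compute ackerman(2, 1) = 5
= ackerman(1, 5)
= 7


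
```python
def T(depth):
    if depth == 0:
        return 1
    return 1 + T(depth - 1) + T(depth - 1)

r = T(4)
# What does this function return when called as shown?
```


T(4)
= 1 + T(3) + T(3)
= 1 + 2 * T(3)
T(k) = 2^(k+1) - 1
T(0) = 1
T(1) = 3
T(2) = 7
T(3) = 15
T(4) = 31
T(4) = 2^5 - 1 = 31


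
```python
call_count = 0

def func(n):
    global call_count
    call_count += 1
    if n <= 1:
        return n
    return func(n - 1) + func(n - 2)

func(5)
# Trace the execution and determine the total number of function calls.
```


func(5) calls func(4) and func(3); each non-base call branches into two more.
Let C(k) = total number of calls made by func(k), including the call to func(k) itself.
Base cases: C(0) = 1, C(1) = 1
Recurrence: C(k) = 1 + C(k-1) + C(k-2)
  C(2) = 1 + C(1) + C(0) = 1 + 1 + 1 = 3
  C(3) = 1 + C(2) + C(1) = 1 + 3 + 1 = 5
  C(4) = 1 + C(3) + C(2) = 1 + 5 + 3 = 9
  C(5) = 1 + C(4) + C(3) = 1 + 9 + 5 = 15
Total calls = C(5) = 15


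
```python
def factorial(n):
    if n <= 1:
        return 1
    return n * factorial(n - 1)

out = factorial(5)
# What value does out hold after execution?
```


factorial(5)
= 5 * factorial(4)
= 5 * 4 * factorial(3)
= 5 * 4 * 3 * factorial(2)
= 5 * 4 * 3 * 2 * factorial(1)
= 5 * 4 * 3 * 2 * 1
= 120


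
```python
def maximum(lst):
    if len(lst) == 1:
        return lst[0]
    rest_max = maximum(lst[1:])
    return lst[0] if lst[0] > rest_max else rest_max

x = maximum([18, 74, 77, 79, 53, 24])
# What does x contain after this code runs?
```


maximum([18, 74, 77, 79, 53, 24])
= compare 18 with maximum([74, 77, 79, 53, 24])
= compare 74 with maximum([77, 79, 53, 24])
= compare 77 with maximum([79, 53, 24])
= compare 79 with maximum([53, 24])
= compare 53 with maximum([24])
Base: maximum([24]) = 24
compare 53 with 24: max = 53
compare 79 with 53: max = 79
compare 77 with 79: max = 79
compare 74 with 79: max = 79
compare 18 with 79: max = 79
= 79


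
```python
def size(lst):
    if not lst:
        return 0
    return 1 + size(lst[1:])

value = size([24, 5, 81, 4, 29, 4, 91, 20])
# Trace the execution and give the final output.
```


size([24, 5, 81, 4, 29, 4, 91, 20])
= 1 + size([5, 81, 4, 29, 4, 91, 20])
= 1 + 1 + size([81, 4, 29, 4, 91, 20])
= 1 + 1 + 1 + size([4, 29, 4, 91, 20])
= 1 + 1 + 1 + 1 + size([29, 4, 91, 20])
= 1 + 1 + 1 + 1 + 1 + size([4, 91, 20])
= 1 + 1 + 1 + 1 + 1 + 1 + size([91, 20])
= 1 + 1 + 1 + 1 + 1 + 1 + 1 + size([20])
= 1 + 1 + 1 + 1 + 1 + 1 + 1 + 1 + size([])
= 1 + 1 + 1 + 1 + 1 + 1 + 1 + 1 + 0
= 8


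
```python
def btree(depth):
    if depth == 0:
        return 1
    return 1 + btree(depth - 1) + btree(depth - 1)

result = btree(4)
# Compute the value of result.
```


btree(4)
= 1 + btree(3) + btree(3)
= 1 + 2 * btree(3)
btree(k) = 2^(k+1) - 1
btree(0) = 1
btree(1) = 3
btree(2) = 7
btree(3) = 15
btree(4) = 31
btree(4) = 2^5 - 1 = 31


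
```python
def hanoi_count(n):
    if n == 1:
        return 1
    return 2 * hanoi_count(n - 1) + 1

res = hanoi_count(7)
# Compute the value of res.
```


hanoi_count(7)
= 2 * hanoi_count(6) + 1
= 2 * (2 * hanoi_count(5) + 1) + 1
= 2 * (2 * (2 * hanoi_count(4) + 1) + 1) + 1
= 2 * (2 * (2 * (2 * hanoi_count(3) + 1) + 1) + 1) + 1
= 2 * (2 * (2 * (2 * (2 * hanoi_count(2) + 1) + 1) + 1) + 1) + 1
= 2 * (2 * (2 * (2 * (2 * (2 * hanoi_count(1) + 1) + 1) + 1) + 1) + 1) + 1
Now compute bottom-up:
hanoi_count(1) = 1
hanoi_count(2) = 2 * 1 + 1 = 3
hanoi_count(3) = 2 * 3 + 1 = 7
hanoi_count(4) = 2 * 7 + 1 = 15
hanoi_count(5) = 2 * 15 + 1 = 31
hanoi_count(6) = 2 * 31 + 1 = 63
hanoi_count(7) = 2 * 63 + 1 = 127
= 127


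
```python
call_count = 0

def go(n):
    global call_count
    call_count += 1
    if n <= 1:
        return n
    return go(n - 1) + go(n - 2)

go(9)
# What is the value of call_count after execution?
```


go(9) calls go(8) and go(7); each non-base call branches into two more.
Let C(k) = total number of calls made by go(k), including the call to go(k) itself.
Base cases: C(0) = 1, C(1) = 1
Recurrence: C(k) = 1 + C(k-1) + C(k-2)
  C(2) = 1 + C(1) + C(0) = 1 + 1 + 1 = 3
  C(3) = 1 + C(2) + C(1) = 1 + 3 + 1 = 5
  C(4) = 1 + C(3) + C(2) = 1 + 5 + 3 = 9
  C(5) = 1 + C(4) + C(3) = 1 + 9 + 5 = 15
  C(6) = 1 + C(5) + C(4) = 1 + 15 + 9 = 25
  C(7) = 1 + C(6) + C(5) = 1 + 25 + 15 = 41
  C(8) = 1 + C(7) + C(6) = 1 + 41 + 25 = 67
  C(9) = 1 + C(8) + C(7) = 1 + 67 + 41 = 109
Total calls = C(9) = 109


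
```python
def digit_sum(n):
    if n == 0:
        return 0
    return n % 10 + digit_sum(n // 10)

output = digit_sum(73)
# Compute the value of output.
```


digit_sum(73)
= 3 + digit_sum(7)
= 3 + 7 + digit_sum(0)
= 3 + 7 + 0
= 10


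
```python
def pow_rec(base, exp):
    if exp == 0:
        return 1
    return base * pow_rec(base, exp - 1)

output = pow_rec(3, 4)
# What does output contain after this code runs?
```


pow_rec(3, 4)
= 3 * pow_rec(3, 3)
= 3 * 3 * pow_rec(3, 2)
= 3 * 3 * 3 * pow_rec(3, 1)
= 3 * 3 * 3 * 3 * pow_rec(3, 0)
= 3 * 3 * 3 * 3 * 1
= 81


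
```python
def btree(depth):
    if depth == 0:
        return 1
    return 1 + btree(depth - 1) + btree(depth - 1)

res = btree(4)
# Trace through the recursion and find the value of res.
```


btree(4)
= 1 + btree(3) + btree(3)
= 1 + 2 * btree(3)
btree(k) = 2^(k+1) - 1
btree(0) = 1
btree(1) = 3
btree(2) = 7
btree(3) = 15
btree(4) = 31
btree(4) = 2^5 - 1 = 31


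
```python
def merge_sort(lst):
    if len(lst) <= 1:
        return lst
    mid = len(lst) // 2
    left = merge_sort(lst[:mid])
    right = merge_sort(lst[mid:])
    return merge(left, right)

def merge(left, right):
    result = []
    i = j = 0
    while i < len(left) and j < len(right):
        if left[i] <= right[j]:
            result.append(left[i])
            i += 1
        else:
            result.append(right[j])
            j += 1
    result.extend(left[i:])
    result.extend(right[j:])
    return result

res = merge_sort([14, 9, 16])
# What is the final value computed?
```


merge_sort([14, 9, 16])
Split into [14] and [9, 16]
Left sorted: [14]
Right sorted: [9, 16]
Merge [14] and [9, 16]
= [9, 14, 16]


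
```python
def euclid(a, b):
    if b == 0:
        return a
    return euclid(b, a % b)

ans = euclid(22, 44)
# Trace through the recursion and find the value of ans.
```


euclid(22, 44)
= euclid(44, 22 % 44) = euclid(44, 22)
= euclid(22, 44 % 22) = euclid(22, 0)
b == 0, return a = 22


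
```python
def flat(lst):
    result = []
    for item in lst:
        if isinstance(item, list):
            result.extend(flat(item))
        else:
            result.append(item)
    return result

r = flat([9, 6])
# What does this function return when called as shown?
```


flat([9, 6])
Processing each element:
  9 is not a list -> append 9
  6 is not a list -> append 6
= [9, 6]


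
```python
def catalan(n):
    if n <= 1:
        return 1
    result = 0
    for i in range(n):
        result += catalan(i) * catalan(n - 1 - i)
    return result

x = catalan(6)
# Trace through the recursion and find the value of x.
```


catalan(6)
= sum of catalan(i) * catalan(6-1-i) for i in 0..5
First compute sub-values bottom-up:
  catalan(0) = 1, catalan(1) = 1
  catalan(2) = 1*1 + 1*1 = 2
  catalan(3) = 1*2 + 1*1 + 2*1 = 5
  catalan(4) = 1*5 + 1*2 + 2*1 + 5*1 = 14
  catalan(5) = 1*14 + 1*5 + 2*2 + 5*1 + 14*1 = 42
Now catalan(6):
  catalan(0)*catalan(5) = 1*42 = 42
  catalan(1)*catalan(4) = 1*14 = 14
  catalan(2)*catalan(3) = 2*5 = 10
  catalan(3)*catalan(2) = 5*2 = 10
  catalan(4)*catalan(1) = 14*1 = 14
  catalan(5)*catalan(0) = 42*1 = 42
= 42 + 14 + 10 + 10 + 14 + 42
= 132


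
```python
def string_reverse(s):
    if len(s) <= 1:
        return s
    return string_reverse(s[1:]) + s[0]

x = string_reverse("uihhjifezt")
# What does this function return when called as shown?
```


string_reverse("uihhjifezt")
= string_reverse("ihhjifezt") + "u"
= string_reverse("hhjifezt") + "i" + "u"
= string_reverse("hjifezt") + "h" + "i" + "u"
= string_reverse("jifezt") + "h" + "h" + "i" + "u"
= string_reverse("ifezt") + "j" + "h" + "h" + "i" + "u"
= string_reverse("fezt") + "i" + "j" + "h" + "h" + "i" + "u"
= string_reverse("ezt") + "f" + "i" + "j" + "h" + "h" + "i" + "u"
= string_reverse("zt") + "e" + "f" + "i" + "j" + "h" + "h" + "i" + "u"
= string_reverse("t") + "z" + "e" + "f" + "i" + "j" + "h" + "h" + "i" + "u"
= "t" + "z" + "e" + "f" + "i" + "j" + "h" + "h" + "i" + "u"
= "tzefijhhiu"


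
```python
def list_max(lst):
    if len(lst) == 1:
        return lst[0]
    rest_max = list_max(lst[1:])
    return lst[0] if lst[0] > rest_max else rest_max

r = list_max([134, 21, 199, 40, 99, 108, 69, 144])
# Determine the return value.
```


list_max([134, 21, 199, 40, 99, 108, 69, 144])
= compare 134 with list_max([21, 199, 40, 99, 108, 69, 144])
= compare 21 with list_max([199, 40, 99, 108, 69, 144])
= compare 199 with list_max([40, 99, 108, 69, 144])
= compare 40 with list_max([99, 108, 69, 144])
= compare 99 with list_max([108, 69, 144])
= compare 108 with list_max([69, 144])
= compare 69 with list_max([144])
Base: list_max([144]) = 144
compare 69 with 144: max = 144
compare 108 with 144: max = 144
compare 99 with 144: max = 144
compare 40 with 144: max = 144
compare 199 with 144: max = 199
compare 21 with 199: max = 199
compare 134 with 199: max = 199
= 199


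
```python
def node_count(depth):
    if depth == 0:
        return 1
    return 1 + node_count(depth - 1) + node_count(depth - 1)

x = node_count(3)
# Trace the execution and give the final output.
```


node_count(3)
= 1 + node_count(2) + node_count(2)
= 1 + 2 * node_count(2)
node_count(k) = 2^(k+1) - 1
node_count(0) = 1
node_count(1) = 3
node_count(2) = 7
node_count(3) = 15
node_count(3) = 2^4 - 1 = 15


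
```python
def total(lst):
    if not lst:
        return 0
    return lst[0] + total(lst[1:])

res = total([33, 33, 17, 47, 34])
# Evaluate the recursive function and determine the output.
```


total([33, 33, 17, 47, 34])
= 33 + total([33, 17, 47, 34])
= 33 + 33 + total([17, 47, 34])
= 33 + 33 + 17 + total([47, 34])
= 33 + 33 + 17 + 47 + total([34])
= 33 + 33 + 17 + 47 + 34 + total([])
= 33 + 33 + 17 + 47 + 34 + 0
= 164


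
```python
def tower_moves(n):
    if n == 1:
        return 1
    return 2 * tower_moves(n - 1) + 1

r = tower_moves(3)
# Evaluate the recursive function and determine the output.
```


tower_moves(3)
= 2 * tower_moves(2) + 1
= 2 * (2 * tower_moves(1) + 1) + 1
Now compute bottom-up:
tower_moves(1) = 1
tower_moves(2) = 2 * 1 + 1 = 3
tower_moves(3) = 2 * 3 + 1 = 7
= 7


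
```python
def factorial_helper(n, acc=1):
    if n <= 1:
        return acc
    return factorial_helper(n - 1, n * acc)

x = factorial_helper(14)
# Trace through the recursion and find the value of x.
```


factorial_helper(14, 1)
= factorial_helper(13, 14 * 1) = factorial_helper(13, 14)
= factorial_helper(12, 13 * 14) = factorial_helper(12, 182)
= factorial_helper(11, 12 * 182) = factorial_helper(11, 2184)
= factorial_helper(10, 11 * 2184) = factorial_helper(10, 24024)
= factorial_helper(9, 10 * 24024) = factorial_helper(9, 240240)
= factorial_helper(8, 9 * 240240) = factorial_helper(8, 2162160)
= factorial_helper(7, 8 * 2162160) = factorial_helper(7, 17297280)
= factorial_helper(6, 7 * 17297280) = factorial_helper(6, 121080960)
= factorial_helper(5, 6 * 121080960) = factorial_helper(5, 726485760)
= factorial_helper(4, 5 * 726485760) = factorial_helper(4, 3632428800)
= factorial_helper(3, 4 * 3632428800) = factorial_helper(3, 14529715200)
= factorial_helper(2, 3 * 14529715200) = factorial_helper(2, 43589145600)
= factorial_helper(1, 2 * 43589145600) = factorial_helper(1, 87178291200)
n <= 1, return acc = 87178291200


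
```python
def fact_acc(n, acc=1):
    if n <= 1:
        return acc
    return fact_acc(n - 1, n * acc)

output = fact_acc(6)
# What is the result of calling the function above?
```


fact_acc(6, 1)
= fact_acc(5, 6 * 1) = fact_acc(5, 6)
= fact_acc(4, 5 * 6) = fact_acc(4, 30)
= fact_acc(3, 4 * 30) = fact_acc(3, 120)
= fact_acc(2, 3 * 120) = fact_acc(2, 360)
= fact_acc(1, 2 * 360) = fact_acc(1, 720)
n <= 1, return acc = 720


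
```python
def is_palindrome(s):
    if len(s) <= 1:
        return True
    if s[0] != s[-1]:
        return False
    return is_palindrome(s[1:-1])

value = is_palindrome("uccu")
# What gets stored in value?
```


is_palindrome("uccu")
"uccu": s[0]='u' == s[-1]='u' -> is_palindrome("cc")
"cc": s[0]='c' == s[-1]='c' -> is_palindrome("")
"": len <= 1 -> True
= True


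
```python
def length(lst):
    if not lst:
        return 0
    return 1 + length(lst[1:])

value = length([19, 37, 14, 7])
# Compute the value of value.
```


length([19, 37, 14, 7])
= 1 + length([37, 14, 7])
= 1 + 1 + length([14, 7])
= 1 + 1 + 1 + length([7])
= 1 + 1 + 1 + 1 + length([])
= 1 + 1 + 1 + 1 + 0
= 4


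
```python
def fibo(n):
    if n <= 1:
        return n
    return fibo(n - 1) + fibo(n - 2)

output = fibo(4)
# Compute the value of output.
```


fibo(4)
= fibo(3) + fibo(2)
= (fibo(2) + fibo(1)) + fibo(2)
Computing bottom-up: fibo(0)=0, fibo(1)=1, fibo(2)=1, fibo(3)=2, fibo(4)=3
= 3


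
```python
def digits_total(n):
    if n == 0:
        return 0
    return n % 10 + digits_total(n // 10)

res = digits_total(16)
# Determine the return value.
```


digits_total(16)
= 6 + digits_total(1)
= 6 + 1 + digits_total(0)
= 6 + 1 + 0
= 7


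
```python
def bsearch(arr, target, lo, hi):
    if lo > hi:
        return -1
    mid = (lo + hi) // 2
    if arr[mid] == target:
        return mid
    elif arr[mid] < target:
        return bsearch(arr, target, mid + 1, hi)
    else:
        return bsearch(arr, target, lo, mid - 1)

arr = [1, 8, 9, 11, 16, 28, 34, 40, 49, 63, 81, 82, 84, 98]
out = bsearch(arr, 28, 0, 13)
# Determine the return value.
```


bsearch(arr, 28, 0, 13)
lo=0, hi=13, mid=6, arr[mid]=34
34 > 28, search left half
lo=0, hi=5, mid=2, arr[mid]=9
9 < 28, search right half
lo=3, hi=5, mid=4, arr[mid]=16
16 < 28, search right half
lo=5, hi=5, mid=5, arr[mid]=28
arr[5] == 28, found at index 5
= 5
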